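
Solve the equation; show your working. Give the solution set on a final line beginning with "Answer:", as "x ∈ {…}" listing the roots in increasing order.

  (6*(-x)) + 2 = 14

Step 1. [(6*(-x)) + 2 = 14] the outer +2 inverts by subtracting 2. So sub: 6*(-x) = 12.
Step 2. [6*(-x) = 12] divide by the outer 6, so div: -x = 2.
Step 3. [-x = 2] LHS negated; negate both sides ⇒ neg: x = -2.

Answer: x ∈ {-2}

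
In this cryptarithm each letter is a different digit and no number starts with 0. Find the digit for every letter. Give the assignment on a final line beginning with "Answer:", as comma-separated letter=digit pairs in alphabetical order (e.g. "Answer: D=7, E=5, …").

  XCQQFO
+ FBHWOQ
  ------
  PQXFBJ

Step 1. [col 1: O + Q ≡ J (mod 10)] no forcing yet in column 1 (carry-in 0); O=3 is free and consistent — try it ⇒ O=3.
Step 2. [col 1: O + Q ≡ J (mod 10)] column 1 (O + Q ≡ J (mod 10), carry-in 0) doesn't pin J yet; pick J=9 and continue. So J=9.
Step 3. [col 1: O + Q ≡ J (mod 10)] from column 1 (O=3, J=9, carry-in 0, digits 3,9 already taken and all letters distinct): Q must equal 6 ⇒ Q=6.
Step 4. [col 2: F + O ≡ B (mod 10)] no forcing yet in column 2 (carry-in 0); F=1 is free and consistent — try it ⇒ F=1.
Step 5. [col 2: F + O ≡ B (mod 10)] column 2 reads F+O+carry(0)=B with F=1, O=3; with digits 1,3,6,9 already taken and all letters distinct, the only value for B is 4 ⇒ B=4.
Step 6. [col 3: Q + W ≡ F (mod 10)] column 3 reads Q+W+carry(0)=F with Q=6, F=1; with digits 1,3,4,6,9 already taken and all letters distinct, the only value for W is 5, so W=5.
Step 7. [col 4: Q + H ≡ X (mod 10)] column 4 reads Q+H+carry(1)=X with Q=6; with digits 1,3,4,5,6,9 already taken and all letters distinct, the only value for X is 7 ⇒ X=7.
Step 8. [col 4: Q + H ≡ X (mod 10)] in column 4 we have Q+H≡X with carry-in 1; given Q=6, X=7 and digits 1,3,4,5,6,7,9 already taken and all letters distinct, that pins H to 0, so H=0.
Step 9. [col 5: C + B ≡ Q (mod 10)] column 5: given B=4, Q=6, carry-in 0, and digits 0,1,3,4,5,6,7,9 already taken and all letters distinct, C+B≡Q (mod 10) forces C=2 ⇒ C=2.
Step 10. [col 6: X + F ≡ P (mod 10)] from column 6 (X=7, F=1, carry-in 0, digits 0,1,2,3,4,5,6,7,9 already taken and all letters distinct): P must equal 8. So P=8.

Answer: B=4, C=2, F=1, H=0, J=9, O=3, P=8, Q=6, W=5, X=7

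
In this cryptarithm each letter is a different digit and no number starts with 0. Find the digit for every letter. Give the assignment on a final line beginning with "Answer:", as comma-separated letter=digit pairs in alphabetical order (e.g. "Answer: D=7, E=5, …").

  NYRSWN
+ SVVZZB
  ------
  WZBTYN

Step 1. [col 1: N + B ≡ N (mod 10)] column 1: given nothing yet, carry-in 0, and all letters distinct, none taken yet, N+B≡N (mod 10) forces B=0 ⇒ B=0.
Step 2. [col 1: N + B ≡ N (mod 10)] several values work for N in column 1 (N + B ≡ N (mod 10), carry-in 0); try N=4 ⇒ N=4.
Step 3. [col 2: W + Z ≡ Y (mod 10)] Y=1 is one option consistent with column 2 (W + Z ≡ Y (mod 10), carry-in 0) — take it. So Y=1.
Step 4. [col 2: W + Z ≡ Y (mod 10)] no forcing yet in column 2 (carry-in 0); W=6 is free and consistent — try it. So W=6.
Step 5. [col 2: W + Z ≡ Y (mod 10)] column 2 reads W+Z+carry(0)=Y with W=6, Y=1; with digits 0,1,4,6 already taken and all letters distinct, the only value for Z is 5. So Z=5.
Step 6. [col 3: S + Z ≡ T (mod 10)] several values work for T in column 3 (S + Z ≡ T (mod 10), carry-in 1); try T=8. So T=8.
Step 7. [col 3: S + Z ≡ T (mod 10)] from column 3 (Z=5, T=8, carry-in 1, digits 0,1,4,5,6,8 already taken and all letters distinct): S must equal 2, so S=2.
Step 8. [col 4: R + V ≡ B (mod 10)] several values work for V in column 4 (R + V ≡ B (mod 10), carry-in 0); try V=3 ⇒ V=3.
Step 9. [col 4: R + V ≡ B (mod 10)] from column 4 (V=3, B=0, carry-in 0, digits 0,1,2,3,4,5,6,8 already taken and all letters distinct): R must equal 7. So R=7.

Answer: B=0, N=4, R=7, S=2, T=8, V=3, W=6, Y=1, Z=5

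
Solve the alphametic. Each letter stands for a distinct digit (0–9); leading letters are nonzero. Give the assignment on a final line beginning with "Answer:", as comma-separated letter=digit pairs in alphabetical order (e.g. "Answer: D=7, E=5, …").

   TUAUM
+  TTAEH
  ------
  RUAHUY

Step 1. [col 1: M + H ≡ Y (mod 10)] column 1 (M + H ≡ Y (mod 10), carry-in 0) doesn't pin M yet; pick M=3 and continue, so M=3.
Step 2. [col 1: M + H ≡ Y (mod 10)] several values work for Y in column 1 (M + H ≡ Y (mod 10), carry-in 0); try Y=5. So Y=5.
Step 3. [col 1: M + H ≡ Y (mod 10)] from column 1 (M=3, Y=5, carry-in 0, digits 3,5 already taken and all letters distinct): H must equal 2, so H=2.
Step 4. [R] the sum has 6 digits but both addends have 5; that extra leading digit R is the final carry, namely 1 ⇒ R=1.
Step 5. [col 2: U + E ≡ U (mod 10)] in column 2 we have U+E≡U with carry-in 0; given nothing yet and digits 1,2,3,5 already taken and all letters distinct, that pins E to 0. So E=0.
Step 6. [col 2: U + E ≡ U (mod 10)] several values work for U in column 2 (U + E ≡ U (mod 10), carry-in 0); try U=7. So U=7.
Step 7. [col 3: A + A ≡ H (mod 10)] in column 3 we have A+A≡H with carry-in 0; given H=2 and digits 0,1,2,3,5,7 already taken and all letters distinct, that pins A to 6 ⇒ A=6.
Step 8. [col 4: U + T ≡ A (mod 10)] in column 4 we have U+T≡A with carry-in 1; given U=7, A=6 and digits 0,1,2,3,5,6,7 already taken and all letters distinct, that pins T to 8, so T=8.

Answer: A=6, E=0, H=2, M=3, R=1, T=8, U=7, Y=5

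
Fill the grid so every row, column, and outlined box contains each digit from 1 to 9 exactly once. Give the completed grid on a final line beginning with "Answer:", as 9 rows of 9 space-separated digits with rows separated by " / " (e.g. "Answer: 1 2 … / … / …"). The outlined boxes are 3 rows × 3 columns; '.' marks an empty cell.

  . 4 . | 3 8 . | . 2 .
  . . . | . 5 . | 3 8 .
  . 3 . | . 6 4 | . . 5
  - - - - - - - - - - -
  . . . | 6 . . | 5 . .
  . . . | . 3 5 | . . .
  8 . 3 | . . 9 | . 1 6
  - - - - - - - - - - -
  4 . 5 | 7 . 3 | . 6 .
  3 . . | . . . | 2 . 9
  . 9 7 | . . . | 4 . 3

Step 1. [r6c7∈{7}] r6c7 is down to just 7 ⇒ r6c7=7.
Step 2. [r4c5∈{1,2,4,7}] 7 has one home in col 5: r4c5. So r4c5=7.
Step 3. [r1c1∈{1,5,6,7,9}] in row 1, 5 fits only at r1c1, so r1c1=5.
Step 4. [r2c9∈{1,4,7}] across row 2, 4 lands solely at r2c9. So r2c9=4.
Step 5. [r3c3∈{1,2,8,9}] 8 has one home in row 3: r3c3 ⇒ r3c3=8.
Step 6. [r1c7∈{1,6,9}] col 7 places 6 nowhere but r1c7, so r1c7=6.
Step 7. [r1c3∈{1,9}] across row 1, 9 lands solely at r1c3 ⇒ r1c3=9.
Step 8. [r1c9∈{1,7}] r1c9 is the only open cell in col 9 admitting 7. So r1c9=7.
Step 9. [r1c6∈{1}] nothing but 1 survives at r1c6 ⇒ r1c6=1.
Step 10. [r5c4∈{1,2,4,8}] across box 5, 1 lands solely at r5c4, so r5c4=1.
Step 11. [r3c1∈{1,2,7}] across row 3, 7 lands solely at r3c1, so r3c1=7.
Step 12. [r3c4∈{2,9}] 2 has one home in row 3: r3c4. So r3c4=2.
Step 13. [r4c6∈{2,8}] r4c6 is the only open cell in box 5 admitting 8, so r4c6=8.
Step 14. [r4c9∈{2}] r4c9 is down to just 2. So r4c9=2.
Step 15. [r4c2∈{1}] nothing but 1 survives at r4c2 ⇒ r4c2=1.
Step 16. [r9c6∈{2,6}] col 6 places 2 nowhere but r9c6. So r9c6=2.
Step 17. [r9c1∈{1,6}] across row 9, 6 lands solely at r9c1 ⇒ r9c1=6.
Step 18. [r7c2∈{2,8}] in row 7, 2 fits only at r7c2 ⇒ r7c2=2.
Step 19. [r7c9∈{1,8}] in col 9, 1 fits only at r7c9. So r7c9=1.
Step 20. [r3c8∈{9}] r3c8 has the single candidate 9, so r3c8=9.
Step 21. [r5c7∈{8,9}] r5c7 is the only open cell in col 7 admitting 9 ⇒ r5c7=9.
Step 22. [r8c3∈{1}] r8c3's peers cover all but 1, so r8c3=1.
Step 23. [r8c5∈{4}] r8c5 is down to just 4 ⇒ r8c5=4.
Step 24. [r5c8∈{4}] r5c8's peers cover all but 4. So r5c8=4.
Step 25. [r9c8∈{5}] r9c8 has the single candidate 5. So r9c8=5.
Step 26. [r5c1∈{2}] only 2 remains possible at r5c1. So r5c1=2.
Step 27. [r5c3∈{6}] only 6 remains possible at r5c3 ⇒ r5c3=6.
Step 28. [r9c4∈{8}] r9c4 is down to just 8 ⇒ r9c4=8.
Step 29. [r6c4∈{4}] nothing but 4 survives at r6c4, so r6c4=4.
Step 30. [r5c2∈{7}] r5c2's peers cover all but 7. So r5c2=7.
Step 31. [r7c5∈{9}] r7c5 is down to just 9. So r7c5=9.
Step 32. [r8c8∈{7}] nothing but 7 survives at r8c8 ⇒ r8c8=7.
Step 33. [r6c2∈{5}] only 5 remains possible at r6c2, so r6c2=5.
Step 34. [r6c5∈{2}] nothing but 2 survives at r6c5, so r6c5=2.
Step 35. [r4c8∈{3}] r4c8 is down to just 3, so r4c8=3.
Step 36. [r9c5∈{1}] nothing but 1 survives at r9c5. So r9c5=1.
Step 37. [r5c9∈{8}] only 8 remains possible at r5c9 ⇒ r5c9=8.
Step 38. [r7c7∈{8}] r7c7 has the single candidate 8, so r7c7=8.
Step 39. [r8c4∈{5}] r8c4 has the single candidate 5, so r8c4=5.
Step 40. [r4c1∈{9}] only 9 remains possible at r4c1, so r4c1=9.
Step 41. [r2c4∈{9}] nothing but 9 survives at r2c4. So r2c4=9.
Step 42. [r2c3∈{2}] only 2 remains possible at r2c3, so r2c3=2.
Step 43. [r3c7∈{1}] r3c7 has the single candidate 1 ⇒ r3c7=1.
Step 44. [r8c6∈{6}] nothing but 6 survives at r8c6. So r8c6=6.
Step 45. [r2c2∈{6}] only 6 remains possible at r2c2, so r2c2=6.
Step 46. [r8c2∈{8}] r8c2's peers cover all but 8, so r8c2=8.
Step 47. [r4c3∈{4}] r4c3's peers cover all but 4 ⇒ r4c3=4.
Step 48. [r2c6∈{7}] r2c6's peers cover all but 7 ⇒ r2c6=7.
Step 49. [r2c1∈{1}] nothing but 1 survives at r2c1, so r2c1=1.

Answer: 5 4 9 3 8 1 6 2 7 / 1 6 2 9 5 7 3 8 4 / 7 3 8 2 6 4 1 9 5 / 9 1 4 6 7 8 5 3 2 / 2 7 6 1 3 5 9 4 8 / 8 5 3 4 2 9 7 1 6 / 4 2 5 7 9 3 8 6 1 / 3 8 1 5 4 6 2 7 9 / 6 9 7 8 1 2 4 5 3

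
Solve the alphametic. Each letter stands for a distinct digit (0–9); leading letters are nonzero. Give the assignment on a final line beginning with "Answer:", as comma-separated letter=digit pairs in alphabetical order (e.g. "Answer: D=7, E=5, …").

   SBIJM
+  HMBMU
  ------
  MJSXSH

Step 1. [col 1: M + U ≡ H (mod 10)] several values work for M in column 1 (M + U ≡ H (mod 10), carry-in 0); try M=1, so M=1.
Step 2. [col 1: M + U ≡ H (mod 10)] column 1 (M + U ≡ H (mod 10), carry-in 0) doesn't pin U yet; pick U=8 and continue ⇒ U=8.
Step 3. [col 1: M + U ≡ H (mod 10)] column 1 reads M+U+carry(0)=H with M=1, U=8; with digits 1,8 already taken and all letters distinct, the only value for H is 9. So H=9.
Step 4. [col 2: J + M ≡ S (mod 10)] column 2 (J + M ≡ S (mod 10), carry-in 0) doesn't pin J yet; pick J=4 and continue. So J=4.
Step 5. [col 2: J + M ≡ S (mod 10)] in column 2 we have J+M≡S with carry-in 0; given J=4, M=1 and digits 1,4,8,9 already taken and all letters distinct, that pins S to 5. So S=5.
Step 6. [col 3: I + B ≡ X (mod 10)] column 3 (I + B ≡ X (mod 10), carry-in 0) doesn't pin I yet; pick I=7 and continue. So I=7.
Step 7. [col 3: I + B ≡ X (mod 10)] several values work for X in column 3 (I + B ≡ X (mod 10), carry-in 0); try X=0. So X=0.
Step 8. [col 3: I + B ≡ X (mod 10)] column 3 reads I+B+carry(0)=X with I=7, X=0; with digits 0,1,4,5,7,8,9 already taken and all letters distinct, the only value for B is 3 ⇒ B=3.

Answer: B=3, H=9, I=7, J=4, M=1, S=5, U=8, X=0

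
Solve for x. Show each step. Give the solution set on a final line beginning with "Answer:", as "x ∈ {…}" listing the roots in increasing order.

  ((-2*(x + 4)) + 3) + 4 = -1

Step 1. [((-2*(x + 4)) + 3) + 4 = -1] subtract 4: x sits inside (… + 4) ⇒ sub: (-2*(x + 4)) + 3 = -5.
Step 2. [(-2*(x + 4)) + 3 = -5] 3 comes off first (subtract 3) ⇒ sub: -2*(x + 4) = -8.
Step 3. [-2*(x + 4) = -8] -2 out front; divide by -2. So div: x + 4 = 4.
Step 4. [x + 4 = 4] 4 comes off first (subtract 4) ⇒ sub: x = 0.

Answer: x ∈ {0}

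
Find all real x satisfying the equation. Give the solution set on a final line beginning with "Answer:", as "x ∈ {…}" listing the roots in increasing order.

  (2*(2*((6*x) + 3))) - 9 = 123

Step 1. [(2*(2*((6*x) + 3))) - 9 = 123] -9 is outermost — add 9 both sides, so sub: 2*(2*((6*x) + 3)) = 132.
Step 2. [2*(2*((6*x) + 3)) = 132] 2·(inner) — divide through by 2, so div: 2*((6*x) + 3) = 66.
Step 3. [2*((6*x) + 3) = 66] LHS = 2·(…); ÷2 both sides, so div: (6*x) + 3 = 33.
Step 4. [(6*x) + 3 = 33] peel the +3: subtract 3 from each side. So sub: 6*x = 30.
Step 5. [6*x = 30] 6·(inner) — divide through by 6, so div: x = 5.

Answer: x ∈ {5}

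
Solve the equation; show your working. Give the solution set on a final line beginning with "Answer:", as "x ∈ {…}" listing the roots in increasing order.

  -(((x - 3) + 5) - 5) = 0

Step 1. [-(((x - 3) + 5) - 5) = 0] LHS negated; negate both sides, so neg: ((x - 3) + 5) - 5 = 0.
Step 2. [((x - 3) + 5) - 5 = 0] add 5: x sits inside (… - 5) ⇒ sub: (x - 3) + 5 = 5.
Step 3. [(x - 3) + 5 = 5] subtract 5: x sits inside (… + 5). So sub: x - 3 = 0.
Step 4. [x - 3 = 0] -3 is outermost — add 3 both sides, so sub: x = 3.

Answer: x ∈ {3}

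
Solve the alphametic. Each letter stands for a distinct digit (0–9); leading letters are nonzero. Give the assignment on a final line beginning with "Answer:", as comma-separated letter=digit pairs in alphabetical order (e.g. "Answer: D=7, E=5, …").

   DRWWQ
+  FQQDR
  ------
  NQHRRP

Step 1. [col 1: Q + R ≡ P (mod 10)] several values work for Q in column 1 (Q + R ≡ P (mod 10), carry-in 0); try Q=3. So Q=3.
Step 2. [col 1: Q + R ≡ P (mod 10)] column 1 (Q + R ≡ P (mod 10), carry-in 0) doesn't pin P yet; pick P=5 and continue ⇒ P=5.
Step 3. [col 1: Q + R ≡ P (mod 10)] column 1 reads Q+R+carry(0)=P with Q=3, P=5; with digits 3,5 already taken and all letters distinct, the only value for R is 2. So R=2.
Step 4. [col 2: W + D ≡ R (mod 10)] column 2 (W + D ≡ R (mod 10), carry-in 0) doesn't pin W yet; pick W=8 and continue, so W=8.
Step 5. [N] the sum has 6 digits but both addends have 5; that extra leading digit N is the final carry, namely 1. So N=1.
Step 6. [col 2: W + D ≡ R (mod 10)] column 2 reads W+D+carry(0)=R with W=8, R=2; with digits 1,2,3,5,8 already taken and all letters distinct, the only value for D is 4. So D=4.
Step 7. [col 4: R + Q ≡ H (mod 10)] from column 4 (R=2, Q=3, carry-in 1, digits 1,2,3,4,5,8 already taken and all letters distinct): H must equal 6. So H=6.
Step 8. [col 5: D + F ≡ Q (mod 10)] column 5 reads D+F+carry(0)=Q with D=4, Q=3; with digits 1,2,3,4,5,6,8 already taken and all letters distinct, the only value for F is 9 ⇒ F=9.

Answer: D=4, F=9, H=6, N=1, P=5, Q=3, R=2, W=8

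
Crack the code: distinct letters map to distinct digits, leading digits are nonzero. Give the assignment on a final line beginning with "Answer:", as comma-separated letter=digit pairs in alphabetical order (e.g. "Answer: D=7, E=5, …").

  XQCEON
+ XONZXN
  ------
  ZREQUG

Step 1. [col 1: N + N ≡ G (mod 10)] N=5 is one option consistent with column 1 (N + N ≡ G (mod 10), carry-in 0) — take it, so N=5.
Step 2. [col 1: N + N ≡ G (mod 10)] from column 1 (N=5, carry-in 0, digits 5 already taken and all letters distinct): G must equal 0. So G=0.
Step 3. [col 2: O + X ≡ U (mod 10)] X=4 is one option consistent with column 2 (O + X ≡ U (mod 10), carry-in 1) — take it ⇒ X=4.
Step 4. [col 2: O + X ≡ U (mod 10)] several values work for O in column 2 (O + X ≡ U (mod 10), carry-in 1); try O=6 ⇒ O=6.
Step 5. [col 2: O + X ≡ U (mod 10)] from column 2 (O=6, X=4, carry-in 1, digits 0,4,5,6 already taken and all letters distinct): U must equal 1, so U=1.
Step 6. [col 3: E + Z ≡ Q (mod 10)] from column 3 (nothing yet, carry-in 1, digits 0,1,4,5,6 already taken and all letters distinct): Q must equal 2, so Q=2.
Step 7. [col 3: E + Z ≡ Q (mod 10)] column 3 (E + Z ≡ Q (mod 10), carry-in 1) doesn't pin Z yet; pick Z=8 and continue ⇒ Z=8.
Step 8. [col 3: E + Z ≡ Q (mod 10)] in column 3 we have E+Z≡Q with carry-in 1; given Z=8, Q=2 and digits 0,1,2,4,5,6,8 already taken and all letters distinct, that pins E to 3, so E=3.
Step 9. [col 4: C + N ≡ E (mod 10)] from column 4 (N=5, E=3, carry-in 1, digits 0,1,2,3,4,5,6,8 already taken and all letters distinct): C must equal 7 ⇒ C=7.
Step 10. [col 5: Q + O ≡ R (mod 10)] column 5 reads Q+O+carry(1)=R with Q=2, O=6; with digits 0,1,2,3,4,5,6,7,8 already taken and all letters distinct, the only value for R is 9, so R=9.

Answer: C=7, E=3, G=0, N=5, O=6, Q=2, R=9, U=1, X=4, Z=8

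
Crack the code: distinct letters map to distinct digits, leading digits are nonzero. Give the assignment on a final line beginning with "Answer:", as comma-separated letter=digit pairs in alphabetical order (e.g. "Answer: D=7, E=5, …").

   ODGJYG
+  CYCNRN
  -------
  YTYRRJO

Step 1. [col 1: G + N ≡ O (mod 10)] column 1 (G + N ≡ O (mod 10), carry-in 0) doesn't pin G yet; pick G=5 and continue ⇒ G=5.
Step 2. [col 1: G + N ≡ O (mod 10)] several values work for O in column 1 (G + N ≡ O (mod 10), carry-in 0); try O=3, so O=3.
Step 3. [Y] Y is the leading digit of a 7-digit sum of two 6-digit numbers; the final carry is exactly 1, so Y=1.
Step 4. [col 1: G + N ≡ O (mod 10)] in column 1 we have G+N≡O with carry-in 0; given G=5, O=3 and digits 1,3,5 already taken and all letters distinct, that pins N to 8. So N=8.
Step 5. [col 2: Y + R ≡ J (mod 10)] R=2 is one option consistent with column 2 (Y + R ≡ J (mod 10), carry-in 1) — take it. So R=2.
Step 6. [col 2: Y + R ≡ J (mod 10)] in column 2 we have Y+R≡J with carry-in 1; given Y=1, R=2 and digits 1,2,3,5,8 already taken and all letters distinct, that pins J to 4, so J=4.
Step 7. [col 4: G + C ≡ R (mod 10)] in column 4 we have G+C≡R with carry-in 1; given G=5, R=2 and digits 1,2,3,4,5,8 already taken and all letters distinct, that pins C to 6 ⇒ C=6.
Step 8. [col 5: D + Y ≡ Y (mod 10)] column 5: given Y=1, carry-in 1, and digits 1,2,3,4,5,6,8 already taken and all letters distinct, D+Y≡Y (mod 10) forces D=9, so D=9.
Step 9. [col 6: O + C ≡ T (mod 10)] column 6 reads O+C+carry(1)=T with O=3, C=6; with digits 1,2,3,4,5,6,8,9 already taken and all letters distinct, the only value for T is 0 ⇒ T=0.

Answer: C=6, D=9, G=5, J=4, N=8, O=3, R=2, T=0, Y=1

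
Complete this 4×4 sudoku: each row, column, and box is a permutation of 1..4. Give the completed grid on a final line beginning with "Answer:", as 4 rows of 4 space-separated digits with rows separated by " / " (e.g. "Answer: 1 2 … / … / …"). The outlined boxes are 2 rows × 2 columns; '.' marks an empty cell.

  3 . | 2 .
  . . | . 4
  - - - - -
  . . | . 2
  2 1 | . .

Step 1. [r2c3∈{1,3}] r2c3 is the only open cell in row 2 admitting 3 ⇒ r2c3=3.
Step 2. [r3c1∈{4}] r3c1's peers cover all but 4, so r3c1=4.
Step 3. [r1c2∈{4}] r1c2 is down to just 4. So r1c2=4.
Step 4. [r3c2∈{3}] r3c2's peers cover all but 3 ⇒ r3c2=3.
Step 5. [r4c4∈{3}] only 3 remains possible at r4c4 ⇒ r4c4=3.
Step 6. [r2c2∈{2}] r2c2 is down to just 2, so r2c2=2.
Step 7. [r4c3∈{4}] r4c3's peers cover all but 4, so r4c3=4.
Step 8. [r2c1∈{1}] r2c1 has the single candidate 1, so r2c1=1.
Step 9. [r3c3∈{1}] r3c3 is down to just 1, so r3c3=1.
Step 10. [r1c4∈{1}] r1c4 is down to just 1. So r1c4=1.

Answer: 3 4 2 1 / 1 2 3 4 / 4 3 1 2 / 2 1 4 3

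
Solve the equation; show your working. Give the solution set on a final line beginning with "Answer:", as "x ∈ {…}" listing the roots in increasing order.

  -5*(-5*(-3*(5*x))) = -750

Step 1. [-5*(-5*(-3*(5*x))) = -750] divide by the outer -5, so div: -5*(-3*(5*x)) = 150.
Step 2. [-5*(-3*(5*x)) = 150] leading coefficient -5: divide by -5. So div: -3*(5*x) = -30.
Step 3. [-3*(5*x) = -30] -3·(inner) — divide through by -3, so div: 5*x = 10.
Step 4. [5*x = 10] 5·(inner) — divide through by 5. So div: x = 2.

Answer: x ∈ {2}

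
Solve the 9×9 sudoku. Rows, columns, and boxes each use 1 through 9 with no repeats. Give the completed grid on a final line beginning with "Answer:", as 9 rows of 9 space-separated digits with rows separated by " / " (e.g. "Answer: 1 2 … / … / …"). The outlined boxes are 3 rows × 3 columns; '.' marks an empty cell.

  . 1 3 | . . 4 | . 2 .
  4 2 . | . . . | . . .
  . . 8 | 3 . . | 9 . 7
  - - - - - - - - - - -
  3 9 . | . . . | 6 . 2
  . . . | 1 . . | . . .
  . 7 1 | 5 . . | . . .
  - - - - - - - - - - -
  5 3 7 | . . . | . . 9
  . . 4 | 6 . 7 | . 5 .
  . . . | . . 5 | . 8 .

Step 1. [r3c1∈{6}] r3c1 has the single candidate 6, so r3c1=6.
Step 2. [r4c6∈{8}] r4c6's peers cover all but 8, so r4c6=8.
Step 3. [r5c2∈{4,5,6,8}] in col 2, 4 fits only at r5c2. So r5c2=4.
Step 4. [r9c7∈{1,2,3,4,7}] 7 has one home in row 9: r9c7, so r9c7=7.
Step 5. [r4c8∈{1,4,7}] in row 4, 1 fits only at r4c8. So r4c8=1.
Step 6. [r5c3∈{2,5,6}] across box 4, 6 lands solely at r5c3 ⇒ r5c3=6.
Step 7. [r9c3∈{2,9}] col 3 places 2 nowhere but r9c3, so r9c3=2.
Step 8. [r7c4∈{2,4,8}] across col 4, 2 lands solely at r7c4. So r7c4=2.
Step 9. [r7c6∈{1}] r7c6 is down to just 1. So r7c6=1.
Step 10. [r2c3∈{5,9}] r2c3 is the only open cell in col 3 admitting 9. So r2c3=9.
Step 11. [r2c6∈{6}] r2c6 has the single candidate 6. So r2c6=6.
Step 12. [r7c7∈{4}] nothing but 4 survives at r7c7 ⇒ r7c7=4.
Step 13. [r2c8∈{3}] nothing but 3 survives at r2c8. So r2c8=3.
Step 14. [r6c5∈{2,3,4,6,9}] r6c5 is the only open cell in row 6 admitting 6. So r6c5=6.
Step 15. [r3c5∈{1,2,5}] r3c5 is the only open cell in row 3 admitting 1 ⇒ r3c5=1.
Step 16. [r5c5∈{2,3,7,9}] in col 5, 2 fits only at r5c5. So r5c5=2.
Step 17. [r5c1∈{8}] r5c1 has the single candidate 8, so r5c1=8.
Step 18. [r6c9∈{3,4,8}] 4 has one home in col 9: r6c9. So r6c9=4.
Step 19. [r1c9∈{5,6,8}] in row 1, 6 fits only at r1c9, so r1c9=6.
Step 20. [r2c9∈{1,5,8}] col 9 places 8 nowhere but r2c9. So r2c9=8.
Step 21. [r2c4∈{7}] r2c4's peers cover all but 7. So r2c4=7.
Step 22. [r1c7∈{5}] nothing but 5 survives at r1c7. So r1c7=5.
Step 23. [r5c7∈{3}] only 3 remains possible at r5c7. So r5c7=3.
Step 24. [r4c4∈{4}] nothing but 4 survives at r4c4. So r4c4=4.
Step 25. [r9c4∈{9}] r9c4's peers cover all but 9, so r9c4=9.
Step 26. [r6c8∈{9}] r6c8 has the single candidate 9. So r6c8=9.
Step 27. [r7c5∈{8}] only 8 remains possible at r7c5. So r7c5=8.
Step 28. [r8c5∈{3}] r8c5 is down to just 3. So r8c5=3.
Step 29. [r8c9∈{1}] r8c9 is down to just 1 ⇒ r8c9=1.
Step 30. [r6c6∈{3}] r6c6 has the single candidate 3 ⇒ r6c6=3.
Step 31. [r4c3∈{5}] r4c3 has the single candidate 5 ⇒ r4c3=5.
Step 32. [r2c5∈{5}] r2c5 is down to just 5 ⇒ r2c5=5.
Step 33. [r6c7∈{8}] nothing but 8 survives at r6c7. So r6c7=8.
Step 34. [r9c5∈{4}] r9c5 is down to just 4, so r9c5=4.
Step 35. [r8c7∈{2}] only 2 remains possible at r8c7, so r8c7=2.
Step 36. [r8c2∈{8}] r8c2's peers cover all but 8. So r8c2=8.
Step 37. [r2c7∈{1}] only 1 remains possible at r2c7, so r2c7=1.
Step 38. [r3c2∈{5}] r3c2 is down to just 5. So r3c2=5.
Step 39. [r5c8∈{7}] r5c8's peers cover all but 7 ⇒ r5c8=7.
Step 40. [r6c1∈{2}] r6c1 has the single candidate 2 ⇒ r6c1=2.
Step 41. [r5c9∈{5}] r5c9 is down to just 5, so r5c9=5.
Step 42. [r1c1∈{7}] nothing but 7 survives at r1c1. So r1c1=7.
Step 43. [r9c1∈{1}] r9c1 has the single candidate 1. So r9c1=1.
Step 44. [r1c4∈{8}] nothing but 8 survives at r1c4 ⇒ r1c4=8.
Step 45. [r3c8∈{4}] r3c8 has the single candidate 4, so r3c8=4.
Step 46. [r8c1∈{9}] only 9 remains possible at r8c1, so r8c1=9.
Step 47. [r3c6∈{2}] only 2 remains possible at r3c6 ⇒ r3c6=2.
Step 48. [r1c5∈{9}] r1c5's peers cover all but 9 ⇒ r1c5=9.
Step 49. [r9c9∈{3}] r9c9 has the single candidate 3, so r9c9=3.
Step 50. [r7c8∈{6}] r7c8's peers cover all but 6 ⇒ r7c8=6.
Step 51. [r5c6∈{9}] r5c6 has the single candidate 9, so r5c6=9.
Step 52. [r9c2∈{6}] r9c2 has the single candidate 6. So r9c2=6.
Step 53. [r4c5∈{7}] r4c5's peers cover all but 7, so r4c5=7.

Answer: 7 1 3 8 9 4 5 2 6 / 4 2 9 7 5 6 1 3 8 / 6 5 8 3 1 2 9 4 7 / 3 9 5 4 7 8 6 1 2 / 8 4 6 1 2 9 3 7 5 / 2 7 1 5 6 3 8 9 4 / 5 3 7 2 8 1 4 6 9 / 9 8 4 6 3 7 2 5 1 / 1 6 2 9 4 5 7 8 3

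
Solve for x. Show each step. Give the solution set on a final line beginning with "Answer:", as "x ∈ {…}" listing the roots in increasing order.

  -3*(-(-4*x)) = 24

Step 1. [-3*(-(-4*x)) = 24] -3·(inner) — divide through by -3, so div: -(-4*x) = -8.
Step 2. [-(-4*x) = -8] leading − — multiply by −1, so neg: -4*x = 8.
Step 3. [-4*x = 8] -4 out front; divide by -4, so div: x = -2.

Answer: x ∈ {-2}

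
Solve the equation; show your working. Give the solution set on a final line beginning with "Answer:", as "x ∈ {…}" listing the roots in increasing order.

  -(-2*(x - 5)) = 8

Step 1. [-(-2*(x - 5)) = 8] leading − — multiply by −1. So neg: -2*(x - 5) = -8.
Step 2. [-2*(x - 5) = -8] leading coefficient -2: divide by -2, so div: x - 5 = 4.
Step 3. [x - 5 = 4] add 5: x sits inside (… - 5). So sub: x = 9.

Answer: x ∈ {9}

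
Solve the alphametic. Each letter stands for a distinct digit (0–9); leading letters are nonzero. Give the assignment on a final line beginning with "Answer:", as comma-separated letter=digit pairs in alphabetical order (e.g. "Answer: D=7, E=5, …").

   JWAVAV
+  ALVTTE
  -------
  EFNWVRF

Step 1. [col 1: V + E ≡ F (mod 10)] no forcing yet in column 1 (carry-in 0); V=4 is free and consistent — try it. So V=4.
Step 2. [col 1: V + E ≡ F (mod 10)] column 1 (V + E ≡ F (mod 10), carry-in 0) doesn't pin E yet; pick E=1 and continue. So E=1.
Step 3. [col 1: V + E ≡ F (mod 10)] column 1: given V=4, E=1, carry-in 0, and digits 1,4 already taken and all letters distinct, V+E≡F (mod 10) forces F=5, so F=5.
Step 4. [col 2: A + T ≡ R (mod 10)] no forcing yet in column 2 (carry-in 0); T=9 is free and consistent — try it, so T=9.
Step 5. [col 2: A + T ≡ R (mod 10)] no forcing yet in column 2 (carry-in 0); R=6 is free and consistent — try it ⇒ R=6.
Step 6. [col 2: A + T ≡ R (mod 10)] from column 2 (T=9, R=6, carry-in 0, digits 1,4,5,6,9 already taken and all letters distinct): A must equal 7, so A=7.
Step 7. [col 4: A + V ≡ W (mod 10)] column 4 reads A+V+carry(1)=W with A=7, V=4; with digits 1,4,5,6,7,9 already taken and all letters distinct, the only value for W is 2, so W=2.
Step 8. [col 5: W + L ≡ N (mod 10)] column 5 reads W+L+carry(1)=N with W=2; with digits 1,2,4,5,6,7,9 already taken and all letters distinct, the only value for L is 0. So L=0.
Step 9. [col 5: W + L ≡ N (mod 10)] in column 5 we have W+L≡N with carry-in 1; given W=2, L=0 and digits 0,1,2,4,5,6,7,9 already taken and all letters distinct, that pins N to 3. So N=3.
Step 10. [col 6: J + A ≡ F (mod 10)] column 6 reads J+A+carry(0)=F with A=7, F=5; with digits 0,1,2,3,4,5,6,7,9 already taken and all letters distinct, the only value for J is 8 ⇒ J=8.

Answer: A=7, E=1, F=5, J=8, L=0, N=3, R=6, T=9, V=4, W=2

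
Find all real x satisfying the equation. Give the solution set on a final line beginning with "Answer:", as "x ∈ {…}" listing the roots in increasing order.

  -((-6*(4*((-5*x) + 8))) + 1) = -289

Step 1. [-((-6*(4*((-5*x) + 8))) + 1) = -289] LHS negated; negate both sides, so neg: (-6*(4*((-5*x) + 8))) + 1 = 289.
Step 2. [(-6*(4*((-5*x) + 8))) + 1 = 289] subtract 1: x sits inside (… + 1), so sub: -6*(4*((-5*x) + 8)) = 288.
Step 3. [-6*(4*((-5*x) + 8)) = 288] -6·(inner) — divide through by -6, so div: 4*((-5*x) + 8) = -48.
Step 4. [4*((-5*x) + 8) = -48] 4 out front; divide by 4 ⇒ div: (-5*x) + 8 = -12.
Step 5. [(-5*x) + 8 = -12] peel the +8: subtract 8 from each side ⇒ sub: -5*x = -20.
Step 6. [-5*x = -20] LHS = -5·(…); ÷-5 both sides ⇒ div: x = 4.

Answer: x ∈ {4}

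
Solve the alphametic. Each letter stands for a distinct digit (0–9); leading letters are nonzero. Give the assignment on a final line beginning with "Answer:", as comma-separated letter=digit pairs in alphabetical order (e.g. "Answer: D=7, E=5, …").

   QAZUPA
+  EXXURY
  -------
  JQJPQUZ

Step 1. [col 1: A + Y ≡ Z (mod 10)] column 1 (A + Y ≡ Z (mod 10), carry-in 0) doesn't pin A yet; pick A=7 and continue, so A=7.
Step 2. [col 1: A + Y ≡ Z (mod 10)] column 1 (A + Y ≡ Z (mod 10), carry-in 0) doesn't pin Y yet; pick Y=3 and continue. So Y=3.
Step 3. [J] adding two 6-digit numbers gives at most 6+1 digits, and here it does — J is that final carry and must be 1, so J=1.
Step 4. [col 1: A + Y ≡ Z (mod 10)] in column 1 we have A+Y≡Z with carry-in 0; given A=7, Y=3 and digits 1,3,7 already taken and all letters distinct, that pins Z to 0, so Z=0.
Step 5. [col 2: P + R ≡ U (mod 10)] no forcing yet in column 2 (carry-in 1); U=8 is free and consistent — try it. So U=8.
Step 6. [col 2: P + R ≡ U (mod 10)] no forcing yet in column 2 (carry-in 1); P=5 is free and consistent — try it. So P=5.
Step 7. [col 2: P + R ≡ U (mod 10)] column 2: given P=5, U=8, carry-in 1, and digits 0,1,3,5,7,8 already taken and all letters distinct, P+R≡U (mod 10) forces R=2, so R=2.
Step 8. [col 3: U + U ≡ Q (mod 10)] column 3: given U=8, carry-in 0, and digits 0,1,2,3,5,7,8 already taken and all letters distinct, U+U≡Q (mod 10) forces Q=6, so Q=6.
Step 9. [col 4: Z + X ≡ P (mod 10)] in column 4 we have Z+X≡P with carry-in 1; given Z=0, P=5 and digits 0,1,2,3,5,6,7,8 already taken and all letters distinct, that pins X to 4. So X=4.
Step 10. [col 6: Q + E ≡ Q (mod 10)] column 6 reads Q+E+carry(1)=Q with Q=6; with digits 0,1,2,3,4,5,6,7,8 already taken and all letters distinct, the only value for E is 9 ⇒ E=9.

Answer: A=7, E=9, J=1, P=5, Q=6, R=2, U=8, X=4, Y=3, Z=0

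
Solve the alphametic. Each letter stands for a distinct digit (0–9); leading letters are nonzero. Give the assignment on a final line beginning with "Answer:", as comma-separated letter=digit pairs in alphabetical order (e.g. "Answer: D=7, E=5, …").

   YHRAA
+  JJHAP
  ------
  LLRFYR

Step 1. [col 1: A + P ≡ R (mod 10)] P=4 is one option consistent with column 1 (A + P ≡ R (mod 10), carry-in 0) — take it. So P=4.
Step 2. [col 1: A + P ≡ R (mod 10)] no forcing yet in column 1 (carry-in 0); R=7 is free and consistent — try it. So R=7.
Step 3. [col 1: A + P ≡ R (mod 10)] column 1: given P=4, R=7, carry-in 0, and digits 4,7 already taken and all letters distinct, A+P≡R (mod 10) forces A=3 ⇒ A=3.
Step 4. [L] adding two 5-digit numbers gives at most 5+1 digits, and here it does — L is that final carry and must be 1, so L=1.
Step 5. [col 2: A + A ≡ Y (mod 10)] in column 2 we have A+A≡Y with carry-in 0; given A=3 and digits 1,3,4,7 already taken and all letters distinct, that pins Y to 6. So Y=6.
Step 6. [col 3: R + H ≡ F (mod 10)] no forcing yet in column 3 (carry-in 0); F=9 is free and consistent — try it ⇒ F=9.
Step 7. [col 3: R + H ≡ F (mod 10)] column 3 reads R+H+carry(0)=F with R=7, F=9; with digits 1,3,4,6,7,9 already taken and all letters distinct, the only value for H is 2, so H=2.
Step 8. [col 4: H + J ≡ R (mod 10)] column 4: given H=2, R=7, carry-in 0, and digits 1,2,3,4,6,7,9 already taken and all letters distinct, H+J≡R (mod 10) forces J=5 ⇒ J=5.

Answer: A=3, F=9, H=2, J=5, L=1, P=4, R=7, Y=6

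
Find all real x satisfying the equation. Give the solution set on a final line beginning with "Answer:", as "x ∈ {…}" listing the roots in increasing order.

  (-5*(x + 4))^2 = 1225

Step 1. [(-5*(x + 4))^2 = 1225] √ both sides: 1225 ≥ 0 gives two branches. So sqrt: -5*(x + 4) = 35 or -35.
Step 2. [-5*(x + 4) = 35 or -35] -5 out front; divide by -5, so div: x + 4 = -7 or 7.
Step 3. [x + 4 = -7 or 7] 4 comes off first (subtract 4). So sub: x = -11 or 3.

Answer: x ∈ {-11, 3}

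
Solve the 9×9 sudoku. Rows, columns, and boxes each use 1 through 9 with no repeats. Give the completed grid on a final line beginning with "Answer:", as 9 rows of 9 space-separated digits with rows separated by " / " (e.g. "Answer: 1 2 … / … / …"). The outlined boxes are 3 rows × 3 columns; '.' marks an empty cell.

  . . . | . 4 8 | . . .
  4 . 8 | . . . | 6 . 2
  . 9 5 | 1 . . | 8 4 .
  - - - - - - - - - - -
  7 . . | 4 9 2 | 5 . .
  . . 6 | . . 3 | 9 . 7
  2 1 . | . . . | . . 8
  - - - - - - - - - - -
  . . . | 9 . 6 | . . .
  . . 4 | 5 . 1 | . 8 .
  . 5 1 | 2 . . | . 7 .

Step 1. [r3c9∈{3}] r3c9 has the single candidate 3. So r3c9=3.
Step 2. [r2c8∈{1,5,9}] across row 2, 1 lands solely at r2c8 ⇒ r2c8=1.
Step 3. [r3c6∈{7}] r3c6's peers cover all but 7. So r3c6=7.
Step 4. [r3c1∈{6}] r3c1 is down to just 6. So r3c1=6.
Step 5. [r2c2∈{3,7}] in row 2, 7 fits only at r2c2, so r2c2=7.
Step 6. [r4c3∈{3}] nothing but 3 survives at r4c3, so r4c3=3.
Step 7. [r6c5∈{5,6,7}] col 5 places 6 nowhere but r6c5. So r6c5=6.
Step 8. [r7c7∈{1,2,3,4}] 1 has one home in col 7: r7c7. So r7c7=1.
Step 9. [r9c9∈{4,6,9}] row 9 places 6 nowhere but r9c9, so r9c9=6.
Step 10. [r5c4∈{8}] r5c4's peers cover all but 8, so r5c4=8.
Step 11. [r9c1∈{3,8,9}] r9c1 is the only open cell in row 9 admitting 9 ⇒ r9c1=9.
Step 12. [r8c1∈{3}] nothing but 3 survives at r8c1, so r8c1=3.
Step 13. [r8c7∈{2}] r8c7's peers cover all but 2. So r8c7=2.
Step 14. [r7c3∈{2,7}] r7c3 is the only open cell in col 3 admitting 7. So r7c3=7.
Step 15. [r7c2∈{2,8}] in row 7, 2 fits only at r7c2. So r7c2=2.
Step 16. [r6c6∈{5}] nothing but 5 survives at r6c6, so r6c6=5.
Step 17. [r6c7∈{3,4}] 4 has one home in row 6: r6c7, so r6c7=4.
Step 18. [r1c8∈{5,9}] across col 8, 9 lands solely at r1c8 ⇒ r1c8=9.
Step 19. [r9c7∈{3}] r9c7 is down to just 3 ⇒ r9c7=3.
Step 20. [r7c5∈{3,8}] r7c5 is the only open cell in row 7 admitting 3 ⇒ r7c5=3.
Step 21. [r2c4∈{3}] r2c4 has the single candidate 3. So r2c4=3.
Step 22. [r7c9∈{4,5}] row 7 places 4 nowhere but r7c9, so r7c9=4.
Step 23. [r1c7∈{7}] r1c7 has the single candidate 7, so r1c7=7.
Step 24. [r6c3∈{9}] r6c3 has the single candidate 9, so r6c3=9.
Step 25. [r5c1∈{5}] r5c1's peers cover all but 5, so r5c1=5.
Step 26. [r9c5∈{8}] only 8 remains possible at r9c5 ⇒ r9c5=8.
Step 27. [r2c6∈{9}] only 9 remains possible at r2c6 ⇒ r2c6=9.
Step 28. [r4c2∈{8}] r4c2 has the single candidate 8 ⇒ r4c2=8.
Step 29. [r1c4∈{6}] nothing but 6 survives at r1c4 ⇒ r1c4=6.
Step 30. [r5c5∈{1}] r5c5's peers cover all but 1. So r5c5=1.
Step 31. [r6c8∈{3}] nothing but 3 survives at r6c8. So r6c8=3.
Step 32. [r6c4∈{7}] nothing but 7 survives at r6c4, so r6c4=7.
Step 33. [r1c1∈{1}] nothing but 1 survives at r1c1 ⇒ r1c1=1.
Step 34. [r5c8∈{2}] r5c8 is down to just 2, so r5c8=2.
Step 35. [r7c1∈{8}] r7c1 is down to just 8. So r7c1=8.
Step 36. [r5c2∈{4}] only 4 remains possible at r5c2 ⇒ r5c2=4.
Step 37. [r4c8∈{6}] only 6 remains possible at r4c8, so r4c8=6.
Step 38. [r4c9∈{1}] nothing but 1 survives at r4c9, so r4c9=1.
Step 39. [r8c2∈{6}] nothing but 6 survives at r8c2. So r8c2=6.
Step 40. [r7c8∈{5}] nothing but 5 survives at r7c8 ⇒ r7c8=5.
Step 41. [r3c5∈{2}] only 2 remains possible at r3c5. So r3c5=2.
Step 42. [r9c6∈{4}] r9c6 is down to just 4, so r9c6=4.
Step 43. [r8c9∈{9}] only 9 remains possible at r8c9. So r8c9=9.
Step 44. [r2c5∈{5}] r2c5's peers cover all but 5, so r2c5=5.
Step 45. [r1c9∈{5}] r1c9 has the single candidate 5. So r1c9=5.
Step 46. [r1c3∈{2}] r1c3 is down to just 2 ⇒ r1c3=2.
Step 47. [r1c2∈{3}] nothing but 3 survives at r1c2 ⇒ r1c2=3.
Step 48. [r8c5∈{7}] r8c5's peers cover all but 7. So r8c5=7.

Answer: 1 3 2 6 4 8 7 9 5 / 4 7 8 3 5 9 6 1 2 / 6 9 5 1 2 7 8 4 3 / 7 8 3 4 9 2 5 6 1 / 5 4 6 8 1 3 9 2 7 / 2 1 9 7 6 5 4 3 8 / 8 2 7 9 3 6 1 5 4 / 3 6 4 5 7 1 2 8 9 / 9 5 1 2 8 4 3 7 6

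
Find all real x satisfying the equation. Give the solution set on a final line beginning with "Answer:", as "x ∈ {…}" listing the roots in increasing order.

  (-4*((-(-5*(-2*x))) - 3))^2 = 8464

Step 1. [(-4*((-(-5*(-2*x))) - 3))^2 = 8464] 8464 ≥ 0, LHS is (·)² — take ±√ ⇒ sqrt: -4*((-(-5*(-2*x))) - 3) = 92 or -92.
Step 2. [-4*((-(-5*(-2*x))) - 3) = 92 or -92] leading coefficient -4: divide by -4. So div: (-(-5*(-2*x))) - 3 = -23 or 23.
Step 3. [(-(-5*(-2*x))) - 3 = -23 or 23] add 3: x sits inside (… - 3). So sub: -(-5*(-2*x)) = -20 or 26.
Step 4. [-(-5*(-2*x)) = -20 or 26] LHS negated; negate both sides. So neg: -5*(-2*x) = 20 or -26.
Step 5. [-5*(-2*x) = 20 or -26] -5·(inner) — divide through by -5. So div: -2*x = -4 or 26/5.
Step 6. [-2*x = -4 or 26/5] divide by the outer -2 ⇒ div: x = 2 or -13/5.

Answer: x ∈ {-13/5, 2}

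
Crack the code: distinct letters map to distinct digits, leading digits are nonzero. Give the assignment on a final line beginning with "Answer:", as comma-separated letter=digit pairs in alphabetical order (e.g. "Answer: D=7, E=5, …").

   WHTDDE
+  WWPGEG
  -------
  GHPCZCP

Step 1. [col 1: E + G ≡ P (mod 10)] several values work for E in column 1 (E + G ≡ P (mod 10), carry-in 0); try E=8. So E=8.
Step 2. [col 1: E + G ≡ P (mod 10)] several values work for G in column 1 (E + G ≡ P (mod 10), carry-in 0); try G=1 ⇒ G=1.
Step 3. [col 1: E + G ≡ P (mod 10)] from column 1 (E=8, G=1, carry-in 0, digits 1,8 already taken and all letters distinct): P must equal 9. So P=9.
Step 4. [col 2: D + E ≡ C (mod 10)] column 2 (D + E ≡ C (mod 10), carry-in 0) doesn't pin D yet; pick D=5 and continue. So D=5.
Step 5. [col 2: D + E ≡ C (mod 10)] in column 2 we have D+E≡C with carry-in 0; given D=5, E=8 and digits 1,5,8,9 already taken and all letters distinct, that pins C to 3 ⇒ C=3.
Step 6. [col 3: D + G ≡ Z (mod 10)] from column 3 (D=5, G=1, carry-in 1, digits 1,3,5,8,9 already taken and all letters distinct): Z must equal 7 ⇒ Z=7.
Step 7. [col 4: T + P ≡ C (mod 10)] from column 4 (P=9, C=3, carry-in 0, digits 1,3,5,7,8,9 already taken and all letters distinct): T must equal 4 ⇒ T=4.
Step 8. [col 5: H + W ≡ P (mod 10)] H=2 is one option consistent with column 5 (H + W ≡ P (mod 10), carry-in 1) — take it ⇒ H=2.
Step 9. [col 5: H + W ≡ P (mod 10)] in column 5 we have H+W≡P with carry-in 1; given H=2, P=9 and digits 1,2,3,4,5,7,8,9 already taken and all letters distinct, that pins W to 6, so W=6.

Answer: C=3, D=5, E=8, G=1, H=2, P=9, T=4, W=6, Z=7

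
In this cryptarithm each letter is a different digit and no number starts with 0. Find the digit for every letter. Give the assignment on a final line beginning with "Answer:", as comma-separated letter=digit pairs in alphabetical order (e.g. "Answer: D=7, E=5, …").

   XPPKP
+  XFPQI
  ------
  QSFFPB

Step 1. [Q] Q is the leading digit of a 6-digit sum of two 5-digit numbers; the final carry is exactly 1. So Q=1.
Step 2. [col 1: P + I ≡ B (mod 10)] no forcing yet in column 1 (carry-in 0); P=9 is free and consistent — try it, so P=9.
Step 3. [col 1: P + I ≡ B (mod 10)] I=5 is one option consistent with column 1 (P + I ≡ B (mod 10), carry-in 0) — take it, so I=5.
Step 4. [col 1: P + I ≡ B (mod 10)] from column 1 (P=9, I=5, carry-in 0, digits 1,5,9 already taken and all letters distinct): B must equal 4, so B=4.
Step 5. [col 2: K + Q ≡ P (mod 10)] column 2 reads K+Q+carry(1)=P with Q=1, P=9; with digits 1,4,5,9 already taken and all letters distinct, the only value for K is 7. So K=7.
Step 6. [col 3: P + P ≡ F (mod 10)] in column 3 we have P+P≡F with carry-in 0; given P=9 and digits 1,4,5,7,9 already taken and all letters distinct, that pins F to 8 ⇒ F=8.
Step 7. [col 5: X + X ≡ S (mod 10)] column 5 reads X+X+carry(1)=S with nothing yet; with digits 1,4,5,7,8,9 already taken and all letters distinct, the only value for S is 3, so S=3.
Step 8. [col 5: X + X ≡ S (mod 10)] column 5: given S=3, carry-in 1, and digits 1,3,4,5,7,8,9 already taken and all letters distinct, X+X≡S (mod 10) forces X=6. So X=6.

Answer: B=4, F=8, I=5, K=7, P=9, Q=1, S=3, X=6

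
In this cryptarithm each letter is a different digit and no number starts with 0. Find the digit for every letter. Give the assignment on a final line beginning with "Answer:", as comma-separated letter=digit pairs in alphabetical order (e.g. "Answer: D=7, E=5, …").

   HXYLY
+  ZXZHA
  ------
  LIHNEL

Step 1. [col 1: Y + A ≡ L (mod 10)] several values work for A in column 1 (Y + A ≡ L (mod 10), carry-in 0); try A=5. So A=5.
Step 2. [col 1: Y + A ≡ L (mod 10)] several values work for L in column 1 (Y + A ≡ L (mod 10), carry-in 0); try L=1 ⇒ L=1.
Step 3. [col 1: Y + A ≡ L (mod 10)] in column 1 we have Y+A≡L with carry-in 0; given A=5, L=1 and digits 1,5 already taken and all letters distinct, that pins Y to 6 ⇒ Y=6.
Step 4. [col 2: L + H ≡ E (mod 10)] several values work for H in column 2 (L + H ≡ E (mod 10), carry-in 1); try H=7. So H=7.
Step 5. [col 2: L + H ≡ E (mod 10)] in column 2 we have L+H≡E with carry-in 1; given L=1, H=7 and digits 1,5,6,7 already taken and all letters distinct, that pins E to 9. So E=9.
Step 6. [col 3: Y + Z ≡ N (mod 10)] Z=4 is one option consistent with column 3 (Y + Z ≡ N (mod 10), carry-in 0) — take it. So Z=4.
Step 7. [col 3: Y + Z ≡ N (mod 10)] column 3 reads Y+Z+carry(0)=N with Y=6, Z=4; with digits 1,4,5,6,7,9 already taken and all letters distinct, the only value for N is 0. So N=0.
Step 8. [col 4: X + X ≡ H (mod 10)] X=8 is one option consistent with column 4 (X + X ≡ H (mod 10), carry-in 1) — take it ⇒ X=8.
Step 9. [col 5: H + Z ≡ I (mod 10)] in column 5 we have H+Z≡I with carry-in 1; given H=7, Z=4 and digits 0,1,4,5,6,7,8,9 already taken and all letters distinct, that pins I to 2 ⇒ I=2.

Answer: A=5, E=9, H=7, I=2, L=1, N=0, X=8, Y=6, Z=4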